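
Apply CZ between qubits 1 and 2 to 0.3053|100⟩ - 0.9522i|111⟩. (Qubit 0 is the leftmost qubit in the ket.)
0.3053|100⟩ + 0.9522i|111⟩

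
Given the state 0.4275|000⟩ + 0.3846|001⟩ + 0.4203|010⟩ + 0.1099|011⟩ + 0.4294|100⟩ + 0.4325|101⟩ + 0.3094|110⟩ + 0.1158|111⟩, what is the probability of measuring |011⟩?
0.01208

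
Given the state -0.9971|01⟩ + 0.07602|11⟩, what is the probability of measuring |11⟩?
0.005779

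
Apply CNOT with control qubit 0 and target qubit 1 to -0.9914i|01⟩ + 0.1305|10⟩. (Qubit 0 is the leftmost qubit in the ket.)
-0.9914i|01⟩ + 0.1305|11⟩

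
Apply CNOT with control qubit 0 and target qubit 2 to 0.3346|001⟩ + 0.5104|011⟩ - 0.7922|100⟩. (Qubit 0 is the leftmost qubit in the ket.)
0.3346|001⟩ + 0.5104|011⟩ - 0.7922|101⟩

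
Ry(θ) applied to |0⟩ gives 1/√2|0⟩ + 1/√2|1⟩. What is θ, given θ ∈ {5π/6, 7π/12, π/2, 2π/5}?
π/2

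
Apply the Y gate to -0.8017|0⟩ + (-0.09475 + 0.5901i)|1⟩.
(0.5901 + 0.09475i)|0⟩ - 0.8017i|1⟩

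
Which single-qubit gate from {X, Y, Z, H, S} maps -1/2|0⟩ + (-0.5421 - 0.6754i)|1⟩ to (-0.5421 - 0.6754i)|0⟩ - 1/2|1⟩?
X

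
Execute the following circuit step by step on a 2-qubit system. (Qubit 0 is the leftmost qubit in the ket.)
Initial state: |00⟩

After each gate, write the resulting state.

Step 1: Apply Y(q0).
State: i|10⟩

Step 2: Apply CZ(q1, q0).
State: i|10⟩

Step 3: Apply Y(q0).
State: |00⟩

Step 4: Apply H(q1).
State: 1/√2|00⟩ + 1/√2|01⟩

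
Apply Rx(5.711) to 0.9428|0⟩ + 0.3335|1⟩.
(-0.9045 - 0.09412i)|0⟩ + (-0.3199 - 0.2661i)|1⟩

Rx(5.711) = [[cos(θ/2), −i·sin(θ/2)], [−i·sin(θ/2), cos(θ/2)]]; θ = 5.711, cos(θ/2) ≈ -0.959354, sin(θ/2) ≈ 0.282206.
With a = amp(|0⟩) = 0.9428 and b = amp(|1⟩) = 0.3335:
new amp(|0⟩) = (-0.959354)·a + (-0.282206i)·b = (-0.9045 - 0.09412i)
new amp(|1⟩) = (-0.282206i)·a + (-0.959354)·b = (-0.3199 - 0.2661i)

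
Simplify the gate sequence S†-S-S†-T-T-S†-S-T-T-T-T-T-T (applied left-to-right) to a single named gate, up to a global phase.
S†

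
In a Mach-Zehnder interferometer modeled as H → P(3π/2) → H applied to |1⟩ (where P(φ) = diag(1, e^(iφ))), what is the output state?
(1/2 + (1/2)i)|0⟩ + (1/2 - (1/2)i)|1⟩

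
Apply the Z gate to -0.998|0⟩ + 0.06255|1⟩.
-0.998|0⟩ - 0.06255|1⟩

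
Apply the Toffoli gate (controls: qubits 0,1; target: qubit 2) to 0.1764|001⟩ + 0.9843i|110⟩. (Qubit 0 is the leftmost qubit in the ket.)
0.1764|001⟩ + 0.9843i|111⟩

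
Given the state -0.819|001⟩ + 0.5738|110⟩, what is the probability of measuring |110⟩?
0.3292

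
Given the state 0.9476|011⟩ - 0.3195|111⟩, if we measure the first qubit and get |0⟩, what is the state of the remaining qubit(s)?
|11⟩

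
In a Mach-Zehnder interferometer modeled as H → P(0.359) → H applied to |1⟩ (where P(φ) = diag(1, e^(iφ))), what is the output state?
(0.03188 - 0.1757i)|0⟩ + (0.9681 + 0.1757i)|1⟩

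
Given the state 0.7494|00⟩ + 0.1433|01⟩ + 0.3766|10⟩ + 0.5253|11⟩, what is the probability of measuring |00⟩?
0.5616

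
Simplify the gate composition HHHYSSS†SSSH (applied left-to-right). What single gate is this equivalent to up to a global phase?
Y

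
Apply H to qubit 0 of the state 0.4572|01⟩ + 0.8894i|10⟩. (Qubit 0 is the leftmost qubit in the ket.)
0.6289i|00⟩ + 0.3233|01⟩ - 0.6289i|10⟩ + 0.3233|11⟩

H on qubit 0 mixes each pair of kets that differ only in qubit 0: amplitudes (a, b) of (|…0…⟩, |…1…⟩) become ((a + b)/√2, (a − b)/√2). Kets absent from the input have amplitude 0.
(|00⟩, |10⟩): (a, b) = (0, 0.8894i) → (0.6289i, -0.6289i)
(|01⟩, |11⟩): (a, b) = (0.4572, 0) → (0.3233, 0.3233)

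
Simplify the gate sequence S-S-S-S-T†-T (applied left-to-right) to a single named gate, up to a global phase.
I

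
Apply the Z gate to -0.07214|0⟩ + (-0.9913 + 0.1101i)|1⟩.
-0.07214|0⟩ + (0.9913 - 0.1101i)|1⟩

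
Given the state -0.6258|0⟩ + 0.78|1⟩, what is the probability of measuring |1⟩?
0.6084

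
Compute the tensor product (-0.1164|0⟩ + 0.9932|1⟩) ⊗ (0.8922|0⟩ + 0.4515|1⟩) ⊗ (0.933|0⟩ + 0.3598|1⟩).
-0.09689|000⟩ - 0.03737|001⟩ - 0.04903|010⟩ - 0.01891|011⟩ + 0.8268|100⟩ + 0.3188|101⟩ + 0.4184|110⟩ + 0.1613|111⟩

amp(|b₁b₂…⟩) = product of the factor amplitudes for bits b₁, b₂, …; only kets whose every factor amplitude is nonzero survive.
|000⟩: (-0.1164)(0.8922)(0.933) = -0.09689
|001⟩: (-0.1164)(0.8922)(0.3598) = -0.03737
|010⟩: (-0.1164)(0.4515)(0.933) = -0.04903
|011⟩: (-0.1164)(0.4515)(0.3598) = -0.01891
|100⟩: (0.9932)(0.8922)(0.933) = 0.8268
|101⟩: (0.9932)(0.8922)(0.3598) = 0.3188
|110⟩: (0.9932)(0.4515)(0.933) = 0.4184
|111⟩: (0.9932)(0.4515)(0.3598) = 0.1613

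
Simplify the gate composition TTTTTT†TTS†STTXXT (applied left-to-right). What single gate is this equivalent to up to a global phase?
T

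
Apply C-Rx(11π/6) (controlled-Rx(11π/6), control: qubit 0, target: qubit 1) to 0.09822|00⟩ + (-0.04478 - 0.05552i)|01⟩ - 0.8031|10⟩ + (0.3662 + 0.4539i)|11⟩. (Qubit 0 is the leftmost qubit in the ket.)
0.09822|00⟩ + (-0.04478 - 0.05552i)|01⟩ + (0.8932 - 0.09478i)|10⟩ + (-0.3537 - 0.2306i)|11⟩

C-Rx(11π/6) leaves the control-|0⟩ kets |00⟩, |01⟩ unchanged and applies Rx(11π/6) to qubit 1 on the control-|1⟩ pair (|10⟩, |11⟩).
Rx(11π/6) = [[cos(θ/2), −i·sin(θ/2)], [−i·sin(θ/2), cos(θ/2)]]; θ = 11π/6, cos(θ/2) ≈ -0.965926, sin(θ/2) ≈ 0.258819.
With a = amp(|10⟩) = -0.8031 and b = amp(|11⟩) = (0.3662 + 0.4539i):
new amp(|10⟩) = (-0.965926)·a + (-0.258819i)·b = (0.8932 - 0.09478i)
new amp(|11⟩) = (-0.258819i)·a + (-0.965926)·b = (-0.3537 - 0.2306i)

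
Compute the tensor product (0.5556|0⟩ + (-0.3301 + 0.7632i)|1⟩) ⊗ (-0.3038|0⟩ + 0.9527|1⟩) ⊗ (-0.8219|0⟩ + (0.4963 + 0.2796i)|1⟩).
0.1387|000⟩ + (-0.08377 - 0.04719i)|001⟩ - 0.435|010⟩ + (0.2627 + 0.148i)|011⟩ + (-0.08242 + 0.1906i)|100⟩ + (0.1146 - 0.08703i)|101⟩ + (0.2585 - 0.5976i)|110⟩ + (-0.3594 + 0.2729i)|111⟩

amp(|b₁b₂…⟩) = product of the factor amplitudes for bits b₁, b₂, …; only kets whose every factor amplitude is nonzero survive.
|000⟩: (0.5556)(-0.3038)(-0.8219) = 0.1387
|001⟩: (0.5556)(-0.3038)(0.4963 + 0.2796i) = (-0.08377 - 0.04719i)
|010⟩: (0.5556)(0.9527)(-0.8219) = -0.435
|011⟩: (0.5556)(0.9527)(0.4963 + 0.2796i) = (0.2627 + 0.148i)
|100⟩: (-0.3301 + 0.7632i)(-0.3038)(-0.8219) = (-0.08242 + 0.1906i)
|101⟩: (-0.3301 + 0.7632i)(-0.3038)(0.4963 + 0.2796i) = (0.1146 - 0.08703i)
|110⟩: (-0.3301 + 0.7632i)(0.9527)(-0.8219) = (0.2585 - 0.5976i)
|111⟩: (-0.3301 + 0.7632i)(0.9527)(0.4963 + 0.2796i) = (-0.3594 + 0.2729i)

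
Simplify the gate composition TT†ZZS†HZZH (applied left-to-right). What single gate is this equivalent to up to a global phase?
S†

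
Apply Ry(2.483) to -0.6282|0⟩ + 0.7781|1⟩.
-0.9394|0⟩ - 0.3428|1⟩

Ry(2.483) = [[cos(θ/2), −sin(θ/2)], [sin(θ/2), cos(θ/2)]]; θ = 2.483, cos(θ/2) ≈ 0.323377, sin(θ/2) ≈ 0.94627.
With a = amp(|0⟩) = -0.6282 and b = amp(|1⟩) = 0.7781:
new amp(|0⟩) = (0.323377)·a + (-0.94627)·b = -0.9394
new amp(|1⟩) = (0.94627)·a + (0.323377)·b = -0.3428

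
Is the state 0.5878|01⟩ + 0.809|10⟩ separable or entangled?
Entangled

Writing the state as a|00⟩ + b|01⟩ + c|10⟩ + d|11⟩, it is a product state iff ad − bc = 0.
Here (a, b, c, d) = (0, 0.5878, 0.809, 0): ad − bc = (0)(0) − (0.5878)(0.809) = -0.4755 ≠ 0, so the state is entangled.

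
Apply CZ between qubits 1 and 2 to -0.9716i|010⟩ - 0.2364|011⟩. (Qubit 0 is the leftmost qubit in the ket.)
-0.9716i|010⟩ + 0.2364|011⟩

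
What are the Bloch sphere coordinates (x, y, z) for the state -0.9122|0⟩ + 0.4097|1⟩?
(-0.7475, 0, 0.6643)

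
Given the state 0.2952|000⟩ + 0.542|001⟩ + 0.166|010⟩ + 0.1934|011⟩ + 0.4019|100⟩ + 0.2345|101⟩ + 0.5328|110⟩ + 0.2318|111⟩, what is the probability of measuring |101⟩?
0.05499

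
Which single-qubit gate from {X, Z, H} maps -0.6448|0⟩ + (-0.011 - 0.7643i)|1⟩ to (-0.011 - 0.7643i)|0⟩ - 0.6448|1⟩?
X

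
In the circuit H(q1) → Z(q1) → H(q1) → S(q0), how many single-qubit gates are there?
4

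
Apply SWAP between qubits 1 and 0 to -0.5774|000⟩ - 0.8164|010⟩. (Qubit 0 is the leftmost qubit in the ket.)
-0.5774|000⟩ - 0.8164|100⟩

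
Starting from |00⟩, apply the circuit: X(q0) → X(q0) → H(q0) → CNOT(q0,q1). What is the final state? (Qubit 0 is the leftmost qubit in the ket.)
1/√2|00⟩ + 1/√2|11⟩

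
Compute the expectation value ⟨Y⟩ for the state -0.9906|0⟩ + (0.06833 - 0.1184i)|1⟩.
0.2346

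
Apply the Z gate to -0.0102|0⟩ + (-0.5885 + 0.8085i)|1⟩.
-0.0102|0⟩ + (0.5885 - 0.8085i)|1⟩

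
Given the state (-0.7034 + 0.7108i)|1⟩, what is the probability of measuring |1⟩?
1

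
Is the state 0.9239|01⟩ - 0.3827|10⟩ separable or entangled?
Entangled

Writing the state as a|00⟩ + b|01⟩ + c|10⟩ + d|11⟩, it is a product state iff ad − bc = 0.
Here (a, b, c, d) = (0, 0.9239, -0.3827, 0): ad − bc = (0)(0) − (0.9239)(-0.3827) = 0.3536 ≠ 0, so the state is entangled.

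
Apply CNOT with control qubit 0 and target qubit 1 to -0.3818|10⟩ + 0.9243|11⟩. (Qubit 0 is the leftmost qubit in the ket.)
0.9243|10⟩ - 0.3818|11⟩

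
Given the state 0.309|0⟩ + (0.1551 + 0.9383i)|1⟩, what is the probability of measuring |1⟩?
0.9045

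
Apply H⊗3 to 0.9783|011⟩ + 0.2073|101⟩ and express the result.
0.4192|000⟩ - 0.4192|001⟩ - 0.2726|010⟩ + 0.2726|011⟩ + 0.2726|100⟩ - 0.2726|101⟩ - 0.4192|110⟩ + 0.4192|111⟩

H⊗3 gives amp(|y⟩) = (1/2√2) Σ_x (−1)^(x·y) amp(|x⟩), where x·y is the number of positions in which both x and y have a 1.
|000⟩: (0.9783 + 0.2073)/(2√2) = 0.4192
|001⟩: (-0.9783 - 0.2073)/(2√2) = -0.4192
|010⟩: (-0.9783 + 0.2073)/(2√2) = -0.2726
|011⟩: (0.9783 - 0.2073)/(2√2) = 0.2726
|100⟩: (0.9783 - 0.2073)/(2√2) = 0.2726
|101⟩: (-0.9783 + 0.2073)/(2√2) = -0.2726
|110⟩: (-0.9783 - 0.2073)/(2√2) = -0.4192
|111⟩: (0.9783 + 0.2073)/(2√2) = 0.4192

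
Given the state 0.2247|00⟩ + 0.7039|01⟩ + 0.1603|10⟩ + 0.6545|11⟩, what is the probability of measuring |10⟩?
0.0257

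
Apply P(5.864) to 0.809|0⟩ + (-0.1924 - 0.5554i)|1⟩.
0.809|0⟩ + (-0.4018 - 0.429i)|1⟩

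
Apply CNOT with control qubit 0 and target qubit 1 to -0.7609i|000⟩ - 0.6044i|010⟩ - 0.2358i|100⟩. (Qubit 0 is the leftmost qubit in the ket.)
-0.7609i|000⟩ - 0.6044i|010⟩ - 0.2358i|110⟩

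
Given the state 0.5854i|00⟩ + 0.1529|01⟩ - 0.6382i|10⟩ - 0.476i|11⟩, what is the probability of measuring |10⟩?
0.4073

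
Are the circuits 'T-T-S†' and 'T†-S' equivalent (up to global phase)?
No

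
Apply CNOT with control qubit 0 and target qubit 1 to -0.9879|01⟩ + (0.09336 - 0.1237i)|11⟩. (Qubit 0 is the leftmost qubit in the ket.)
-0.9879|01⟩ + (0.09336 - 0.1237i)|10⟩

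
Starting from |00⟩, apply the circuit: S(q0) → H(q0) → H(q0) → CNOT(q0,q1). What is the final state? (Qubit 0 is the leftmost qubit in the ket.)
|00⟩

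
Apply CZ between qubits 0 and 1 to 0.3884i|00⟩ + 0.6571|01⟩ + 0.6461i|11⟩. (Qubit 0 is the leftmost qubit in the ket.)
0.3884i|00⟩ + 0.6571|01⟩ - 0.6461i|11⟩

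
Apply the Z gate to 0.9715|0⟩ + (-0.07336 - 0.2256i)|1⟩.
0.9715|0⟩ + (0.07336 + 0.2256i)|1⟩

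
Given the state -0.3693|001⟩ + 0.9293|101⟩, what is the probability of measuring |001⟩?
0.1364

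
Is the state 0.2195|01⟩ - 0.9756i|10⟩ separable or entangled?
Entangled

Writing the state as a|00⟩ + b|01⟩ + c|10⟩ + d|11⟩, it is a product state iff ad − bc = 0.
Here (a, b, c, d) = (0, 0.2195, -0.9756i, 0): ad − bc = (0)(0) − (0.2195)(-0.9756i) = 0.2141i ≠ 0, so the state is entangled.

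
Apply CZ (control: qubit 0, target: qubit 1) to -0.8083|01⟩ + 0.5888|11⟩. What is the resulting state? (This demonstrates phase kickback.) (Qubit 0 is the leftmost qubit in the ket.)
-0.8083|01⟩ - 0.5888|11⟩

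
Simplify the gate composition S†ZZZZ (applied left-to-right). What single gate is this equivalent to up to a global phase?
S†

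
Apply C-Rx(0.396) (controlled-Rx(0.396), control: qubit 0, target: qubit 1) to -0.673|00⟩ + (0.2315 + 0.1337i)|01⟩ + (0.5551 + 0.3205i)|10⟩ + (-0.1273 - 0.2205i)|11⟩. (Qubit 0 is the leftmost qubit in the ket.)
-0.673|00⟩ + (0.2315 + 0.1337i)|01⟩ + (0.5009 + 0.3393i)|10⟩ + (-0.06177 - 0.3254i)|11⟩

C-Rx(0.396) leaves the control-|0⟩ kets |00⟩, |01⟩ unchanged and applies Rx(0.396) to qubit 1 on the control-|1⟩ pair (|10⟩, |11⟩).
Rx(0.396) = [[cos(θ/2), −i·sin(θ/2)], [−i·sin(θ/2), cos(θ/2)]]; θ = 0.396, cos(θ/2) ≈ 0.980462, sin(θ/2) ≈ 0.196709.
With a = amp(|10⟩) = (0.5551 + 0.3205i) and b = amp(|11⟩) = (-0.1273 - 0.2205i):
new amp(|10⟩) = (0.980462)·a + (-0.196709i)·b = (0.5009 + 0.3393i)
new amp(|11⟩) = (-0.196709i)·a + (0.980462)·b = (-0.06177 - 0.3254i)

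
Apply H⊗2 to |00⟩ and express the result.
1/2|00⟩ + 1/2|01⟩ + 1/2|10⟩ + 1/2|11⟩

H⊗2 gives amp(|y⟩) = (1/2) Σ_x (−1)^(x·y) amp(|x⟩), where x·y is the number of positions in which both x and y have a 1.
|00⟩: (1)/2 = 1/2
|01⟩: (1)/2 = 1/2
|10⟩: (1)/2 = 1/2
|11⟩: (1)/2 = 1/2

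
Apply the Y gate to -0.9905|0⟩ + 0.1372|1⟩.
-0.1372i|0⟩ - 0.9905i|1⟩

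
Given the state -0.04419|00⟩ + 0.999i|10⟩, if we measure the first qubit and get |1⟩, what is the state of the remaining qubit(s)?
i|0⟩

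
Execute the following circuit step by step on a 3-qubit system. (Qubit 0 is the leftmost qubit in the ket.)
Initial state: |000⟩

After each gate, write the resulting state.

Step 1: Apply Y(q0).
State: i|100⟩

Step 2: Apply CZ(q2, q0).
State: i|100⟩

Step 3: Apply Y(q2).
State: -|101⟩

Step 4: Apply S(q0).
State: -i|101⟩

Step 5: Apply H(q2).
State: -(1/√2)i|100⟩ + (1/√2)i|101⟩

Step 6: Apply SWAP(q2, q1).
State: -(1/√2)i|100⟩ + (1/√2)i|110⟩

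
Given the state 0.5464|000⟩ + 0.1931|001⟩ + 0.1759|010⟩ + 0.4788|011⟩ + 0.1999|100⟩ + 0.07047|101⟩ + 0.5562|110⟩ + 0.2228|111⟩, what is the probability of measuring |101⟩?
0.004966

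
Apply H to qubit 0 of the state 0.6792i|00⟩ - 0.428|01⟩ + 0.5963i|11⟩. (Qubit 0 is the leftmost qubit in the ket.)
0.4803i|00⟩ + (-0.3026 + 0.4216i)|01⟩ + 0.4803i|10⟩ + (-0.3026 - 0.4216i)|11⟩

H on qubit 0 mixes each pair of kets that differ only in qubit 0: amplitudes (a, b) of (|…0…⟩, |…1…⟩) become ((a + b)/√2, (a − b)/√2). Kets absent from the input have amplitude 0.
(|00⟩, |10⟩): (a, b) = (0.6792i, 0) → (0.4803i, 0.4803i)
(|01⟩, |11⟩): (a, b) = (-0.428, 0.5963i) → ((-0.3026 + 0.4216i), (-0.3026 - 0.4216i))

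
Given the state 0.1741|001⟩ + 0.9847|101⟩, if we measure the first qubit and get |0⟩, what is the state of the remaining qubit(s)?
|01⟩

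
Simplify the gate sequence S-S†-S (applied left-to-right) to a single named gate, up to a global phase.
S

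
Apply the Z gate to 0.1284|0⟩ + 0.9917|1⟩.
0.1284|0⟩ - 0.9917|1⟩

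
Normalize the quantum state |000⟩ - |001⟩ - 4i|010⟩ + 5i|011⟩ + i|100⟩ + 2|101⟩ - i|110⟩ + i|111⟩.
0.1414|000⟩ - 0.1414|001⟩ - 0.5657i|010⟩ + (1/√2)i|011⟩ + 0.1414i|100⟩ + 0.2828|101⟩ - 0.1414i|110⟩ + 0.1414i|111⟩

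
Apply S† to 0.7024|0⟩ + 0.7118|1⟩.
0.7024|0⟩ - 0.7118i|1⟩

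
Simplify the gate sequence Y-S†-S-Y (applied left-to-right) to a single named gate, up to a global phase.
I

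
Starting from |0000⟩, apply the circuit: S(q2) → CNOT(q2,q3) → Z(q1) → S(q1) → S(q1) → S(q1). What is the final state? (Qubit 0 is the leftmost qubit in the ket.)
|0000⟩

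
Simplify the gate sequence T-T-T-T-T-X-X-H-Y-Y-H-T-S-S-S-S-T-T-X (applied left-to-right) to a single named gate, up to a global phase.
X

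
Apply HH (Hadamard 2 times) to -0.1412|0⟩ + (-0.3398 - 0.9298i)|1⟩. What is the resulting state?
-0.1412|0⟩ + (-0.3398 - 0.9298i)|1⟩

H² = I, so an even number of Hadamards cancels: H^2 = I and the state is unchanged.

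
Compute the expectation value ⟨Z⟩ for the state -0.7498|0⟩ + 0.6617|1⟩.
0.1244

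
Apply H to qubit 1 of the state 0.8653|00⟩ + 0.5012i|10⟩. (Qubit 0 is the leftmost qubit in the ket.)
0.6119|00⟩ + 0.6119|01⟩ + 0.3544i|10⟩ + 0.3544i|11⟩

H on qubit 1 mixes each pair of kets that differ only in qubit 1: amplitudes (a, b) of (|…0…⟩, |…1…⟩) become ((a + b)/√2, (a − b)/√2). Kets absent from the input have amplitude 0.
(|00⟩, |01⟩): (a, b) = (0.8653, 0) → (0.6119, 0.6119)
(|10⟩, |11⟩): (a, b) = (0.5012i, 0) → (0.3544i, 0.3544i)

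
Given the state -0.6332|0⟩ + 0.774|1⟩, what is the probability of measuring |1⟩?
0.5991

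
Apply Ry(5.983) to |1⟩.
-0.1495|0⟩ - 0.9888|1⟩

Ry(5.983) = [[cos(θ/2), −sin(θ/2)], [sin(θ/2), cos(θ/2)]]; θ = 5.983, cos(θ/2) ≈ -0.988757, sin(θ/2) ≈ 0.14953.
With a = amp(|0⟩) = 0 and b = amp(|1⟩) = 1:
new amp(|0⟩) = (-0.988757)·a + (-0.14953)·b = -0.1495
new amp(|1⟩) = (0.14953)·a + (-0.988757)·b = -0.9888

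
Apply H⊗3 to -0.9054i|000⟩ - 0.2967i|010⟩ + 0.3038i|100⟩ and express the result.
-0.3176i|000⟩ - 0.3176i|001⟩ - 0.1078i|010⟩ - 0.1078i|011⟩ - 0.5324i|100⟩ - 0.5324i|101⟩ - 0.3226i|110⟩ - 0.3226i|111⟩

H⊗3 gives amp(|y⟩) = (1/2√2) Σ_x (−1)^(x·y) amp(|x⟩), where x·y is the number of positions in which both x and y have a 1.
|000⟩: (-0.9054i - 0.2967i + 0.3038i)/(2√2) = -0.3176i
|001⟩: (-0.9054i - 0.2967i + 0.3038i)/(2√2) = -0.3176i
|010⟩: (-0.9054i + 0.2967i + 0.3038i)/(2√2) = -0.1078i
|011⟩: (-0.9054i + 0.2967i + 0.3038i)/(2√2) = -0.1078i
|100⟩: (-0.9054i - 0.2967i - 0.3038i)/(2√2) = -0.5324i
|101⟩: (-0.9054i - 0.2967i - 0.3038i)/(2√2) = -0.5324i
|110⟩: (-0.9054i + 0.2967i - 0.3038i)/(2√2) = -0.3226i
|111⟩: (-0.9054i + 0.2967i - 0.3038i)/(2√2) = -0.3226i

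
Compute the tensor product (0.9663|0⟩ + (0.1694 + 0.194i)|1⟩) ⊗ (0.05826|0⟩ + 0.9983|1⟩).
0.0563|00⟩ + 0.9647|01⟩ + (0.009869 + 0.0113i)|10⟩ + (0.1691 + 0.1937i)|11⟩

amp(|b₁b₂…⟩) = product of the factor amplitudes for bits b₁, b₂, …; only kets whose every factor amplitude is nonzero survive.
|00⟩: (0.9663)(0.05826) = 0.0563
|01⟩: (0.9663)(0.9983) = 0.9647
|10⟩: (0.1694 + 0.194i)(0.05826) = (0.009869 + 0.0113i)
|11⟩: (0.1694 + 0.194i)(0.9983) = (0.1691 + 0.1937i)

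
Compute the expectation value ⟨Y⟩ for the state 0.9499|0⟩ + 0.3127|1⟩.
0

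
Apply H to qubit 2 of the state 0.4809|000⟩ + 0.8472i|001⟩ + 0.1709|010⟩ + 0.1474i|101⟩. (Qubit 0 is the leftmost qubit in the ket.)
(0.34 + 0.5991i)|000⟩ + (0.34 - 0.5991i)|001⟩ + 0.1208|010⟩ + 0.1208|011⟩ + 0.1042i|100⟩ - 0.1042i|101⟩

H on qubit 2 mixes each pair of kets that differ only in qubit 2: amplitudes (a, b) of (|…0…⟩, |…1…⟩) become ((a + b)/√2, (a − b)/√2). Kets absent from the input have amplitude 0.
(|000⟩, |001⟩): (a, b) = (0.4809, 0.8472i) → ((0.34 + 0.5991i), (0.34 - 0.5991i))
(|010⟩, |011⟩): (a, b) = (0.1709, 0) → (0.1208, 0.1208)
(|100⟩, |101⟩): (a, b) = (0, 0.1474i) → (0.1042i, -0.1042i)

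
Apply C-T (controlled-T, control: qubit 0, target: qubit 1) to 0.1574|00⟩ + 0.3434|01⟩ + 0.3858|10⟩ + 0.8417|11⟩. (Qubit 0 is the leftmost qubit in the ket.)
0.1574|00⟩ + 0.3434|01⟩ + 0.3858|10⟩ + (0.5952 + 0.5952i)|11⟩

C-T leaves the control-|0⟩ kets |00⟩, |01⟩ unchanged and applies T to qubit 1 on the control-|1⟩ pair (|10⟩, |11⟩).
T = [[1, 0], [0, (1/√2 + (1/√2)i)]].
With a = amp(|10⟩) = 0.3858 and b = amp(|11⟩) = 0.8417:
new amp(|10⟩) = (1)·a = 0.3858
new amp(|11⟩) = (1/√2 + (1/√2)i)·b = (0.5952 + 0.5952i)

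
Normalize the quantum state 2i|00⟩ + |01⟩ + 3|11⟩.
0.5345i|00⟩ + 0.2673|01⟩ + 0.8018|11⟩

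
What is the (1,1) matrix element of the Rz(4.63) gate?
(-0.6774 + 0.7356i)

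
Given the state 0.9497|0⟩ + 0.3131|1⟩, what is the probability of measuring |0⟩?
0.9019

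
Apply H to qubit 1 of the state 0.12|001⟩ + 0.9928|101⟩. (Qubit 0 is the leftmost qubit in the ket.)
0.08485|001⟩ + 0.08485|011⟩ + 0.702|101⟩ + 0.702|111⟩

H on qubit 1 mixes each pair of kets that differ only in qubit 1: amplitudes (a, b) of (|…0…⟩, |…1…⟩) become ((a + b)/√2, (a − b)/√2). Kets absent from the input have amplitude 0.
(|001⟩, |011⟩): (a, b) = (0.12, 0) → (0.08485, 0.08485)
(|101⟩, |111⟩): (a, b) = (0.9928, 0) → (0.702, 0.702)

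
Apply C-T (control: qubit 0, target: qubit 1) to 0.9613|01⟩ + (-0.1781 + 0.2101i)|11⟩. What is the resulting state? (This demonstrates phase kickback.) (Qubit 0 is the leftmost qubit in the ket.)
0.9613|01⟩ + (-0.2745 + 0.02263i)|11⟩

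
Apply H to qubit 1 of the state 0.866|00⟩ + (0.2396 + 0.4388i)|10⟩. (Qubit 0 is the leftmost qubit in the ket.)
0.6124|00⟩ + 0.6124|01⟩ + (0.1694 + 0.3103i)|10⟩ + (0.1694 + 0.3103i)|11⟩

H on qubit 1 mixes each pair of kets that differ only in qubit 1: amplitudes (a, b) of (|…0…⟩, |…1…⟩) become ((a + b)/√2, (a − b)/√2). Kets absent from the input have amplitude 0.
(|00⟩, |01⟩): (a, b) = (0.866, 0) → (0.6124, 0.6124)
(|10⟩, |11⟩): (a, b) = ((0.2396 + 0.4388i), 0) → ((0.1694 + 0.3103i), (0.1694 + 0.3103i))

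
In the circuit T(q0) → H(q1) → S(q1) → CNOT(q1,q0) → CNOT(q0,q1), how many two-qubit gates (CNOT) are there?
2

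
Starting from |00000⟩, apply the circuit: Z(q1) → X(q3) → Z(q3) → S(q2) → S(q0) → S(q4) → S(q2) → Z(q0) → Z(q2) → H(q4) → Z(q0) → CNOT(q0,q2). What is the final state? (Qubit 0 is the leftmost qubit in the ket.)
-1/√2|00010⟩ - 1/√2|00011⟩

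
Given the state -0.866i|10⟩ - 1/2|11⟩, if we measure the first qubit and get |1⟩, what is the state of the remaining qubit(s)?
-0.866i|0⟩ - 0.5|1⟩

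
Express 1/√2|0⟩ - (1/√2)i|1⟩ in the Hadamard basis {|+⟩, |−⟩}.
(1/2 - (1/2)i)|+⟩ + (1/2 + (1/2)i)|−⟩

With |ψ⟩ = α|0⟩ + β|1⟩, the Hadamard-basis coefficients are ⟨+|ψ⟩ = (α + β)/√2 and ⟨−|ψ⟩ = (α − β)/√2.
Here α = 1/√2, β = -(1/√2)i: (α + β)/√2 = (1/2 - (1/2)i), (α − β)/√2 = (1/2 + (1/2)i).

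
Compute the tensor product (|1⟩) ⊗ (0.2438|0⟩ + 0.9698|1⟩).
0.2438|10⟩ + 0.9698|11⟩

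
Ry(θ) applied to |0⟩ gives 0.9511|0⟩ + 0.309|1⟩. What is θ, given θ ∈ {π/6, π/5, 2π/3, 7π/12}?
π/5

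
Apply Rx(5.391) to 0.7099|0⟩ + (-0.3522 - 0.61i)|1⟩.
(-0.9036 + 0.152i)|0⟩ + (0.3177 + 0.244i)|1⟩

Rx(5.391) = [[cos(θ/2), −i·sin(θ/2)], [−i·sin(θ/2), cos(θ/2)]]; θ = 5.391, cos(θ/2) ≈ -0.90214, sin(θ/2) ≈ 0.431444.
With a = amp(|0⟩) = 0.7099 and b = amp(|1⟩) = (-0.3522 - 0.61i):
new amp(|0⟩) = (-0.90214)·a + (-0.431444i)·b = (-0.9036 + 0.152i)
new amp(|1⟩) = (-0.431444i)·a + (-0.90214)·b = (0.3177 + 0.244i)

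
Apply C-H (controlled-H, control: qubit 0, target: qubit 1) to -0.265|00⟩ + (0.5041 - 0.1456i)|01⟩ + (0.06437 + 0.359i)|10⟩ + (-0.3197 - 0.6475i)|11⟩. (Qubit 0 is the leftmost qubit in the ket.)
-0.265|00⟩ + (0.5041 - 0.1456i)|01⟩ + (-0.1805 - 0.204i)|10⟩ + (0.2716 + 0.7117i)|11⟩

C-H leaves the control-|0⟩ kets |00⟩, |01⟩ unchanged and applies H to qubit 1 on the control-|1⟩ pair (|10⟩, |11⟩).
H = [[1/√2, 1/√2], [1/√2, -1/√2]].
With a = amp(|10⟩) = (0.06437 + 0.359i) and b = amp(|11⟩) = (-0.3197 - 0.6475i):
new amp(|10⟩) = (1/√2)·a + (1/√2)·b = (-0.1805 - 0.204i)
new amp(|11⟩) = (1/√2)·a + (-1/√2)·b = (0.2716 + 0.7117i)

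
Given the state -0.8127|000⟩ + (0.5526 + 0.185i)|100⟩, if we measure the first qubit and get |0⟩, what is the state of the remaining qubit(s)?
-|00⟩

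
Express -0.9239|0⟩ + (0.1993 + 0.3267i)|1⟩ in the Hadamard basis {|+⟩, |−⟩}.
(-0.5124 + 0.231i)|+⟩ + (-0.7942 - 0.231i)|−⟩

With |ψ⟩ = α|0⟩ + β|1⟩, the Hadamard-basis coefficients are ⟨+|ψ⟩ = (α + β)/√2 and ⟨−|ψ⟩ = (α − β)/√2.
Here α = -0.9239, β = (0.1993 + 0.3267i): (α + β)/√2 = (-0.5124 + 0.231i), (α − β)/√2 = (-0.7942 - 0.231i).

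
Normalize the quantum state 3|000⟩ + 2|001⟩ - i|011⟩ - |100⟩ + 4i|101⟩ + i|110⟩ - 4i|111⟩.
0.433|000⟩ + 0.2887|001⟩ - 0.1443i|011⟩ - 0.1443|100⟩ + (1/√3)i|101⟩ + 0.1443i|110⟩ - (1/√3)i|111⟩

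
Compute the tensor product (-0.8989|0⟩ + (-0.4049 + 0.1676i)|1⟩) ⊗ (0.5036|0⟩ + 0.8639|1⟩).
-0.4527|00⟩ - 0.7766|01⟩ + (-0.2039 + 0.0844i)|10⟩ + (-0.3498 + 0.1448i)|11⟩

amp(|b₁b₂…⟩) = product of the factor amplitudes for bits b₁, b₂, …; only kets whose every factor amplitude is nonzero survive.
|00⟩: (-0.8989)(0.5036) = -0.4527
|01⟩: (-0.8989)(0.8639) = -0.7766
|10⟩: (-0.4049 + 0.1676i)(0.5036) = (-0.2039 + 0.0844i)
|11⟩: (-0.4049 + 0.1676i)(0.8639) = (-0.3498 + 0.1448i)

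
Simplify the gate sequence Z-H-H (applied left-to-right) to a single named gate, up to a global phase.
Z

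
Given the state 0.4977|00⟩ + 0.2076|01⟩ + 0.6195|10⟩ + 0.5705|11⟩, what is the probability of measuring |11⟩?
0.3255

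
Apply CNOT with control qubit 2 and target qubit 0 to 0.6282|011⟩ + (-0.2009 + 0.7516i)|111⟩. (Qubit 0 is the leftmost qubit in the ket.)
(-0.2009 + 0.7516i)|011⟩ + 0.6282|111⟩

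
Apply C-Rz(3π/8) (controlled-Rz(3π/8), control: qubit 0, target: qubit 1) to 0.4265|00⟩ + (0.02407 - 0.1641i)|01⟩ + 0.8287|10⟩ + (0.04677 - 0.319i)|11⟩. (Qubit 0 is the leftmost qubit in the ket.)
0.4265|00⟩ + (0.02407 - 0.1641i)|01⟩ + (0.689 - 0.4604i)|10⟩ + (0.2161 - 0.2393i)|11⟩

C-Rz(3π/8) leaves the control-|0⟩ kets |00⟩, |01⟩ unchanged and applies Rz(3π/8) to qubit 1 on the control-|1⟩ pair (|10⟩, |11⟩).
Rz(3π/8) = [[e^(−iθ/2), 0], [0, e^(iθ/2)]] with e^(±iθ/2) = cos(θ/2) ± i·sin(θ/2); θ = 3π/8, cos(θ/2) ≈ 0.83147, sin(θ/2) ≈ 0.55557.
With a = amp(|10⟩) = 0.8287 and b = amp(|11⟩) = (0.04677 - 0.319i):
new amp(|10⟩) = (0.83147 - 0.55557i)·a = (0.689 - 0.4604i)
new amp(|11⟩) = (0.83147 + 0.55557i)·b = (0.2161 - 0.2393i)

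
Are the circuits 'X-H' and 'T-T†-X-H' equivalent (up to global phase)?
Yes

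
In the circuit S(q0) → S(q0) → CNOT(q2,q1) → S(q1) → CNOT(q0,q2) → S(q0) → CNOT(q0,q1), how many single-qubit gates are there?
4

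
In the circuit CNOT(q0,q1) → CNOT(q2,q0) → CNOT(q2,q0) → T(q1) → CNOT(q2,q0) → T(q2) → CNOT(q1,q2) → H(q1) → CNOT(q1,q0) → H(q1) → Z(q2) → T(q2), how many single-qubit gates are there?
6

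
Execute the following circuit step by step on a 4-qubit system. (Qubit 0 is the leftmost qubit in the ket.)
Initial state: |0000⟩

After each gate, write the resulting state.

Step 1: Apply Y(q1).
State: i|0100⟩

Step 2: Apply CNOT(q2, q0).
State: i|0100⟩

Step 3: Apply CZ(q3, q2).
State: i|0100⟩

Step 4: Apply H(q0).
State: (1/√2)i|0100⟩ + (1/√2)i|1100⟩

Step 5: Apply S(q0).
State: (1/√2)i|0100⟩ - 1/√2|1100⟩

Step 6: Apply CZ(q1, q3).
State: (1/√2)i|0100⟩ - 1/√2|1100⟩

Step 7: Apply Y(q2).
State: -1/√2|0110⟩ - (1/√2)i|1110⟩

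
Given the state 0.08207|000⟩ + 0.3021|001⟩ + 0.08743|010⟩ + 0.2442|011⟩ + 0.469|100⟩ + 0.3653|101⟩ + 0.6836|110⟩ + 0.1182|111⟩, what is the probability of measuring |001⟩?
0.09126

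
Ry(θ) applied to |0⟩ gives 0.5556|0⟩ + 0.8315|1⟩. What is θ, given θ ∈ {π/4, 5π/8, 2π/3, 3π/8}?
5π/8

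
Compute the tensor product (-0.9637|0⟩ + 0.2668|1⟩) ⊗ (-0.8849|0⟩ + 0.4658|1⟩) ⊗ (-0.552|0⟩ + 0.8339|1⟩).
-0.4707|000⟩ + 0.7111|001⟩ + 0.2478|010⟩ - 0.3743|011⟩ + 0.1303|100⟩ - 0.1969|101⟩ - 0.0686|110⟩ + 0.1036|111⟩

amp(|b₁b₂…⟩) = product of the factor amplitudes for bits b₁, b₂, …; only kets whose every factor amplitude is nonzero survive.
|000⟩: (-0.9637)(-0.8849)(-0.552) = -0.4707
|001⟩: (-0.9637)(-0.8849)(0.8339) = 0.7111
|010⟩: (-0.9637)(0.4658)(-0.552) = 0.2478
|011⟩: (-0.9637)(0.4658)(0.8339) = -0.3743
|100⟩: (0.2668)(-0.8849)(-0.552) = 0.1303
|101⟩: (0.2668)(-0.8849)(0.8339) = -0.1969
|110⟩: (0.2668)(0.4658)(-0.552) = -0.0686
|111⟩: (0.2668)(0.4658)(0.8339) = 0.1036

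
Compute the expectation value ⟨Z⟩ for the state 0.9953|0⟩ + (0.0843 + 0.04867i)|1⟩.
0.9811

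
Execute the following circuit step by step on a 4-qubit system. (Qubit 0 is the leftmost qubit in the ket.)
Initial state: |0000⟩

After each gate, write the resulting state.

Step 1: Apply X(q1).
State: |0100⟩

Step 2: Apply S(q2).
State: |0100⟩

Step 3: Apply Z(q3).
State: |0100⟩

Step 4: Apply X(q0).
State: |1100⟩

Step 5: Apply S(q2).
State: |1100⟩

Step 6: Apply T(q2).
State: |1100⟩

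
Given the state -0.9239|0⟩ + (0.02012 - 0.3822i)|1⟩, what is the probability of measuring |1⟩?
0.1465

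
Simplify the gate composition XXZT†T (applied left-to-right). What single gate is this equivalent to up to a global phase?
Z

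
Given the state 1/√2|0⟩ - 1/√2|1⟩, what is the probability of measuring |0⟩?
1/2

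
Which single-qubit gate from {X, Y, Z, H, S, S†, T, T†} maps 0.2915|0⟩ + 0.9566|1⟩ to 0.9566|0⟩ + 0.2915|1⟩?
X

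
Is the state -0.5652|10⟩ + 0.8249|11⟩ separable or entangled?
Separable

Writing the state as a|00⟩ + b|01⟩ + c|10⟩ + d|11⟩, it is a product state iff ad − bc = 0.
Here (a, b, c, d) = (0, 0, -0.5652, 0.8249): ad − bc = (0)(0.8249) − (0)(-0.5652) = 0, so the state is separable.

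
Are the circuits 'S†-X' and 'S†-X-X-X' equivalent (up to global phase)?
Yes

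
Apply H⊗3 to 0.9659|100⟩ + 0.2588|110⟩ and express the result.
0.433|000⟩ + 0.433|001⟩ + 0.25|010⟩ + 0.25|011⟩ - 0.433|100⟩ - 0.433|101⟩ - 0.25|110⟩ - 0.25|111⟩

H⊗3 gives amp(|y⟩) = (1/2√2) Σ_x (−1)^(x·y) amp(|x⟩), where x·y is the number of positions in which both x and y have a 1.
|000⟩: (0.9659 + 0.2588)/(2√2) = 0.433
|001⟩: (0.9659 + 0.2588)/(2√2) = 0.433
|010⟩: (0.9659 - 0.2588)/(2√2) = 0.25
|011⟩: (0.9659 - 0.2588)/(2√2) = 0.25
|100⟩: (-0.9659 - 0.2588)/(2√2) = -0.433
|101⟩: (-0.9659 - 0.2588)/(2√2) = -0.433
|110⟩: (-0.9659 + 0.2588)/(2√2) = -0.25
|111⟩: (-0.9659 + 0.2588)/(2√2) = -0.25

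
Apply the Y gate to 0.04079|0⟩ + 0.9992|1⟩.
-0.9992i|0⟩ + 0.04079i|1⟩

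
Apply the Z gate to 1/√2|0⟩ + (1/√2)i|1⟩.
1/√2|0⟩ - (1/√2)i|1⟩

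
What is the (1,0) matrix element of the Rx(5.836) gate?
-0.2217i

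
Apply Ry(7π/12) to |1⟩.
-0.7934|0⟩ + 0.6088|1⟩

Ry(7π/12) = [[cos(θ/2), −sin(θ/2)], [sin(θ/2), cos(θ/2)]]; θ = 7π/12, cos(θ/2) ≈ 0.608761, sin(θ/2) ≈ 0.793353.
With a = amp(|0⟩) = 0 and b = amp(|1⟩) = 1:
new amp(|0⟩) = (0.608761)·a + (-0.793353)·b = -0.7934
new amp(|1⟩) = (0.793353)·a + (0.608761)·b = 0.6088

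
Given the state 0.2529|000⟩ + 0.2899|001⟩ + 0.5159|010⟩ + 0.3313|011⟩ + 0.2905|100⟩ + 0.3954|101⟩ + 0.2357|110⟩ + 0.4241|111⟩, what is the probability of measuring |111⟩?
0.1799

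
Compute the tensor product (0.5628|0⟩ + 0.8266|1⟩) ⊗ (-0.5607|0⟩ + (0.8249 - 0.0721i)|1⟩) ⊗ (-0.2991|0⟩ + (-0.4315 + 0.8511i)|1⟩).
0.09438|000⟩ + (0.1362 - 0.2686i)|001⟩ + (-0.1389 + 0.01214i)|010⟩ + (-0.1658 + 0.4126i)|011⟩ + 0.1386|100⟩ + (0.2 - 0.3945i)|101⟩ + (-0.2039 + 0.01783i)|110⟩ + (-0.2435 + 0.606i)|111⟩

amp(|b₁b₂…⟩) = product of the factor amplitudes for bits b₁, b₂, …; only kets whose every factor amplitude is nonzero survive.
|000⟩: (0.5628)(-0.5607)(-0.2991) = 0.09438
|001⟩: (0.5628)(-0.5607)(-0.4315 + 0.8511i) = (0.1362 - 0.2686i)
|010⟩: (0.5628)(0.8249 - 0.0721i)(-0.2991) = (-0.1389 + 0.01214i)
|011⟩: (0.5628)(0.8249 - 0.0721i)(-0.4315 + 0.8511i) = (-0.1658 + 0.4126i)
|100⟩: (0.8266)(-0.5607)(-0.2991) = 0.1386
|101⟩: (0.8266)(-0.5607)(-0.4315 + 0.8511i) = (0.2 - 0.3945i)
|110⟩: (0.8266)(0.8249 - 0.0721i)(-0.2991) = (-0.2039 + 0.01783i)
|111⟩: (0.8266)(0.8249 - 0.0721i)(-0.4315 + 0.8511i) = (-0.2435 + 0.606i)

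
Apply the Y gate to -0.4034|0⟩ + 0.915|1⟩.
-0.915i|0⟩ - 0.4034i|1⟩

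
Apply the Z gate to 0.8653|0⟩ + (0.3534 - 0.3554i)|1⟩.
0.8653|0⟩ + (-0.3534 + 0.3554i)|1⟩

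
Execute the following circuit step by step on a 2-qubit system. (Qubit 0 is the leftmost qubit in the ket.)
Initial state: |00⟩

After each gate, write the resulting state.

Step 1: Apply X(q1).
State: |01⟩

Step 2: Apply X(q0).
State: |11⟩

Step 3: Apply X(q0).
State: |01⟩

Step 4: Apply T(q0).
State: |01⟩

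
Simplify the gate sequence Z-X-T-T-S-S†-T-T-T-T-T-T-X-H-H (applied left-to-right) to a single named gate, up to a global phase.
Z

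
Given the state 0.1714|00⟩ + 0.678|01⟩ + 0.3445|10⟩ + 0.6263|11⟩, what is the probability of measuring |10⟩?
0.1187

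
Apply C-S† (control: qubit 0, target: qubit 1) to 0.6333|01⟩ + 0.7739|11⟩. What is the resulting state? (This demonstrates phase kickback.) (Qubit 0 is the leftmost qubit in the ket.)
0.6333|01⟩ - 0.7739i|11⟩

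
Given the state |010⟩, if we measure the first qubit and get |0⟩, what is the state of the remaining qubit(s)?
|10⟩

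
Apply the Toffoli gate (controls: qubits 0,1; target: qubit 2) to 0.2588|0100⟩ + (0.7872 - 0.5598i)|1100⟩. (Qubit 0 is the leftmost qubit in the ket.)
0.2588|0100⟩ + (0.7872 - 0.5598i)|1110⟩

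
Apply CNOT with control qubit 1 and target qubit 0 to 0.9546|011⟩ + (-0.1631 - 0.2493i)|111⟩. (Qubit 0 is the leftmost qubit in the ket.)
(-0.1631 - 0.2493i)|011⟩ + 0.9546|111⟩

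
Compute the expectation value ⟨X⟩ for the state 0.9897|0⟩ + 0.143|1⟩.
0.2831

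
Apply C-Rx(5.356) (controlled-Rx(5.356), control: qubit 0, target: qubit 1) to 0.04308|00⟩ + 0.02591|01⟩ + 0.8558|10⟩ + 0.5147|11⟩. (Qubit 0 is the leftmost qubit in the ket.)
0.04308|00⟩ + 0.02591|01⟩ + (-0.7655 - 0.2302i)|10⟩ + (-0.4604 - 0.3827i)|11⟩

C-Rx(5.356) leaves the control-|0⟩ kets |00⟩, |01⟩ unchanged and applies Rx(5.356) to qubit 1 on the control-|1⟩ pair (|10⟩, |11⟩).
Rx(5.356) = [[cos(θ/2), −i·sin(θ/2)], [−i·sin(θ/2), cos(θ/2)]]; θ = 5.356, cos(θ/2) ≈ -0.894452, sin(θ/2) ≈ 0.447164.
With a = amp(|10⟩) = 0.8558 and b = amp(|11⟩) = 0.5147:
new amp(|10⟩) = (-0.894452)·a + (-0.447164i)·b = (-0.7655 - 0.2302i)
new amp(|11⟩) = (-0.447164i)·a + (-0.894452)·b = (-0.4604 - 0.3827i)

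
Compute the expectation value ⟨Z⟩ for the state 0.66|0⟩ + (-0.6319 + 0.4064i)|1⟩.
-0.1289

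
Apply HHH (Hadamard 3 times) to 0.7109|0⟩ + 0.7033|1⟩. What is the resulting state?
|0⟩ + 0.005374|1⟩

H² = I, so H^3 = H: a single Hadamard. With (a, b) = (0.7109, 0.7033), H gives ((a + b)/√2, (a − b)/√2) = (1, 0.005374).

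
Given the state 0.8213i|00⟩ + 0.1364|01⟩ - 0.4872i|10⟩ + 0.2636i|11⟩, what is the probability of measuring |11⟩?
0.06948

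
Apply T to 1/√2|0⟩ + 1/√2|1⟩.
1/√2|0⟩ + (1/2 + (1/2)i)|1⟩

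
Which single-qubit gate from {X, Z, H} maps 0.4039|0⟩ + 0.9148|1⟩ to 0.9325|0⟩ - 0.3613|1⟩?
H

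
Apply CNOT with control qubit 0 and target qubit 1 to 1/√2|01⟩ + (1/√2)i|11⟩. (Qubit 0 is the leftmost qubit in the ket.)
1/√2|01⟩ + (1/√2)i|10⟩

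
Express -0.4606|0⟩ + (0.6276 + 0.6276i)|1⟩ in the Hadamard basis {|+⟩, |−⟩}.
(0.1181 + 0.4438i)|+⟩ + (-0.7695 - 0.4438i)|−⟩

With |ψ⟩ = α|0⟩ + β|1⟩, the Hadamard-basis coefficients are ⟨+|ψ⟩ = (α + β)/√2 and ⟨−|ψ⟩ = (α − β)/√2.
Here α = -0.4606, β = (0.6276 + 0.6276i): (α + β)/√2 = (0.1181 + 0.4438i), (α − β)/√2 = (-0.7695 - 0.4438i).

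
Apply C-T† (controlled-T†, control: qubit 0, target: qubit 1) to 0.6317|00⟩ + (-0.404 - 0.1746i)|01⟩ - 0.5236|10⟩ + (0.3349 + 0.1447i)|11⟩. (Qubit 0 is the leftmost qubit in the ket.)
0.6317|00⟩ + (-0.404 - 0.1746i)|01⟩ - 0.5236|10⟩ + (0.3391 - 0.1345i)|11⟩

C-T† leaves the control-|0⟩ kets |00⟩, |01⟩ unchanged and applies T† to qubit 1 on the control-|1⟩ pair (|10⟩, |11⟩).
T† = [[1, 0], [0, (1/√2 - (1/√2)i)]].
With a = amp(|10⟩) = -0.5236 and b = amp(|11⟩) = (0.3349 + 0.1447i):
new amp(|10⟩) = (1)·a = -0.5236
new amp(|11⟩) = (1/√2 - (1/√2)i)·b = (0.3391 - 0.1345i)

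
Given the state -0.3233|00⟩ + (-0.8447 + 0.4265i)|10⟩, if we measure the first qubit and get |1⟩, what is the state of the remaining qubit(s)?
(-0.8927 + 0.4507i)|0⟩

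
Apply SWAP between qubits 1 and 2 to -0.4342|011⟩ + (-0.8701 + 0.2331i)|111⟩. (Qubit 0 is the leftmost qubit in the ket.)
-0.4342|011⟩ + (-0.8701 + 0.2331i)|111⟩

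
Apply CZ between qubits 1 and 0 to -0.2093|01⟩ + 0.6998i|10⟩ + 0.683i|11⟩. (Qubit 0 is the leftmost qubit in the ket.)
-0.2093|01⟩ + 0.6998i|10⟩ - 0.683i|11⟩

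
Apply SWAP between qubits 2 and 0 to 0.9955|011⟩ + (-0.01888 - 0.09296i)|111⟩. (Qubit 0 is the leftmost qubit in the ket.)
0.9955|110⟩ + (-0.01888 - 0.09296i)|111⟩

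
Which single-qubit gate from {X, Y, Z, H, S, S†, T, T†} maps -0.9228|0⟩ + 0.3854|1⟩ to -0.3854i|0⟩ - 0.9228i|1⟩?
Y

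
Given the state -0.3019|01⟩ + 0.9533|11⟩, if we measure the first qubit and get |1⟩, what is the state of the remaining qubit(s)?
|1⟩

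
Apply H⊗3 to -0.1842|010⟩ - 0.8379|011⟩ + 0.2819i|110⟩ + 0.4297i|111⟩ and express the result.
(-0.3614 + 0.2516i)|000⟩ + (0.2311 - 0.05226i)|001⟩ + (0.3614 - 0.2516i)|010⟩ + (-0.2311 + 0.05226i)|011⟩ + (-0.3614 - 0.2516i)|100⟩ + (0.2311 + 0.05226i)|101⟩ + (0.3614 + 0.2516i)|110⟩ + (-0.2311 - 0.05226i)|111⟩

H⊗3 gives amp(|y⟩) = (1/2√2) Σ_x (−1)^(x·y) amp(|x⟩), where x·y is the number of positions in which both x and y have a 1.
|000⟩: (-0.1842 - 0.8379 + 0.2819i + 0.4297i)/(2√2) = (-0.3614 + 0.2516i)
|001⟩: (-0.1842 + 0.8379 + 0.2819i - 0.4297i)/(2√2) = (0.2311 - 0.05226i)
|010⟩: (0.1842 + 0.8379 - 0.2819i - 0.4297i)/(2√2) = (0.3614 - 0.2516i)
|011⟩: (0.1842 - 0.8379 - 0.2819i + 0.4297i)/(2√2) = (-0.2311 + 0.05226i)
|100⟩: (-0.1842 - 0.8379 - 0.2819i - 0.4297i)/(2√2) = (-0.3614 - 0.2516i)
|101⟩: (-0.1842 + 0.8379 - 0.2819i + 0.4297i)/(2√2) = (0.2311 + 0.05226i)
|110⟩: (0.1842 + 0.8379 + 0.2819i + 0.4297i)/(2√2) = (0.3614 + 0.2516i)
|111⟩: (0.1842 - 0.8379 + 0.2819i - 0.4297i)/(2√2) = (-0.2311 - 0.05226i)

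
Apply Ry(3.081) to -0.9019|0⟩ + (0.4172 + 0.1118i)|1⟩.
(-0.4443 - 0.1117i)|0⟩ + (-0.8888 + 0.003387i)|1⟩

Ry(3.081) = [[cos(θ/2), −sin(θ/2)], [sin(θ/2), cos(θ/2)]]; θ = 3.081, cos(θ/2) ≈ 0.0302917, sin(θ/2) ≈ 0.999541.
With a = amp(|0⟩) = -0.9019 and b = amp(|1⟩) = (0.4172 + 0.1118i):
new amp(|0⟩) = (0.0302917)·a + (-0.999541)·b = (-0.4443 - 0.1117i)
new amp(|1⟩) = (0.999541)·a + (0.0302917)·b = (-0.8888 + 0.003387i)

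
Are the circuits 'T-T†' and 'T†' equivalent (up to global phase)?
No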